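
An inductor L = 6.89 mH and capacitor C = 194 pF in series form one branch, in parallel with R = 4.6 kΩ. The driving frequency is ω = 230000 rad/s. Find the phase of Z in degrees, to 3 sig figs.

X_L = ωL = 1580 Ω
X_C = 1/(ωC) = 22400 Ω
Branch 1: Z₁ = R = 4600 Ω
Branch 2 (series LC): Z₂ = j(X_L − X_C) = −j20800 Ω
Parallel: Z = Z₁Z₂/(Z₁+Z₂), |Z| = 4490 Ω, ∠Z = -12.5°

-12.5°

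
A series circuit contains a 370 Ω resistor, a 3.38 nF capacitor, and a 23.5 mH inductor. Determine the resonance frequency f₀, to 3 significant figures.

17.9 kHz

ω₀ = 1/√(LC) = 1/√(0.0235 × 3.38e-09) = 112200 rad/s
f₀ = ω₀/(2π) = 17.9 kHz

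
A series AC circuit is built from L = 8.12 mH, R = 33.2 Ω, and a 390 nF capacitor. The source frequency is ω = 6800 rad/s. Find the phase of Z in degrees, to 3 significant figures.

-84.1°

X_L = ωL = 55.2 Ω
X_C = 1/(ωC) = 377 Ω
Net reactance X = X_L − X_C = -322 Ω
Z = 33.2 − j322 Ω
|Z| = √(33.2² + 322²) = 324 Ω
∠Z = arctan(-322/33.2) = -84.1°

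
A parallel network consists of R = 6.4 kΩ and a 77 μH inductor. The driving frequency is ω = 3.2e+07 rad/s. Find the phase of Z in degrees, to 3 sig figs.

68.9°

X_L = ωL = 2460 Ω
Parallel: admittances add. Y = 1/R + 1/(jωL)
Y = (0.000156 − j0.000406) S
|Y| = 0.000435 S → |Z| = 1/|Y| = 2300 Ω, ∠Z = −∠Y = 68.9°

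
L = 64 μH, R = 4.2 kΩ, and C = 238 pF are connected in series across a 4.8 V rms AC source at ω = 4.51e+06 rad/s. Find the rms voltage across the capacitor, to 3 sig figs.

1.05 V

X_L = ωL = 289 Ω
X_C = 1/(ωC) = 932 Ω
Net reactance X = X_L − X_C = -643 Ω
Z = 4200 − j643 Ω
|Z| = √(4200² + 643²) = 4250 Ω
I = V/|Z| = 1.13 mA
V_C = I·|Z_C| = 0.00113 × 932 = 1.05 V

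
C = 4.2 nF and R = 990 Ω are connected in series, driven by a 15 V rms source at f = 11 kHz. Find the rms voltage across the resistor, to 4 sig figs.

ω = 2πf = 69120 rad/s
X_C = 1/(ωC) = 3445 Ω
Z = 990.0 − j3445 Ω
|Z| = √(990.0² + 3445²) = 3584 Ω
I = V/|Z| = 4.185 mA
V_R = I·|Z_R| = 0.004185 × 990.0 = 4.143 V

4.143 V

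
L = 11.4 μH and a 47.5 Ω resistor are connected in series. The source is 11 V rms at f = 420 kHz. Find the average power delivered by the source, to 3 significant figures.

ω = 2πf = 2.639e+06 rad/s
X_L = ωL = 30.1 Ω
Z = 47.5 + j30.1 Ω
|Z| = √(47.5² + 30.1²) = 56.2 Ω
∠Z = arctan(30.1/47.5) = 32.3°
I = V/|Z| = 196 mA
P = VI cos φ = 11 × 0.196 × cos(32.3°) = 1.82 W

1.82 W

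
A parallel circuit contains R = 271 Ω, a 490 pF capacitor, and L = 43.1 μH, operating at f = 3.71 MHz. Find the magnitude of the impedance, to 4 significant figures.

ω = 2πf = 2.331e+07 rad/s
X_L = ωL = 1005 Ω
X_C = 1/(ωC) = 87.55 Ω
Parallel: admittances add. Y = 1/R + 1/(jωL) + jωC
Y = (0.003690 + j0.01043) S
|Y| = 0.01106 S → |Z| = 1/|Y| = 90.41 Ω, ∠Z = −∠Y = -70.51°

90.41 Ω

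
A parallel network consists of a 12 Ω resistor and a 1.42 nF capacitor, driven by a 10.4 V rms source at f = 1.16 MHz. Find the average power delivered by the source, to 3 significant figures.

9.01 W

ω = 2πf = 7.288e+06 rad/s
X_C = 1/(ωC) = 96.6 Ω
Parallel: admittances add. Y = 1/R + jωC
Y = (0.0833 + j0.0103) S
|Y| = 0.0840 S → |Z| = 1/|Y| = 11.9 Ω, ∠Z = −∠Y = -7.08°
I = V/|Z| = 873 mA
P = VI cos φ = 10.4 × 0.873 × cos(-7.08°) = 9.01 W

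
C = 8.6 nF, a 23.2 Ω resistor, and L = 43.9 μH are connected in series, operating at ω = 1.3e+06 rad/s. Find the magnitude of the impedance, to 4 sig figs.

X_L = ωL = 57.07 Ω
X_C = 1/(ωC) = 89.45 Ω
Net reactance X = X_L − X_C = -32.38 Ω
Z = 23.20 − j32.38 Ω
|Z| = √(23.20² + 32.38²) = 39.83 Ω

39.83 Ω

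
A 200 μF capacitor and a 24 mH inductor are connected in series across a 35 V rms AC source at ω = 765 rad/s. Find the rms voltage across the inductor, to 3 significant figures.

X_L = ωL = 18.4 Ω
X_C = 1/(ωC) = 6.54 Ω
Net reactance X = X_L − X_C = 11.8 Ω
Z = j11.8 Ω
|Z| = √(0² + 11.8²) = 11.8 Ω
I = V/|Z| = 2.96 A
V_L = I·|Z_L| = 2.96 × 18.4 = 54.3 V

54.3 V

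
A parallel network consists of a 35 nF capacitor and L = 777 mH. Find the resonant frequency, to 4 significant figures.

ω₀ = 1/√(LC) = 1/√(0.777 × 3.5e-08) = 6064 rad/s
f₀ = ω₀/(2π) = 965.1 Hz

965.1 Hz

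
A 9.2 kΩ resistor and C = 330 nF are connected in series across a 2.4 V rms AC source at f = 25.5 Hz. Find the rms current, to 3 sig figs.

114 μA

ω = 2πf = 160.2 rad/s
X_C = 1/(ωC) = 18900 Ω
Z = 9200 − j18900 Ω
|Z| = √(9200² + 18900²) = 21000 Ω
I = V/|Z| = 2.4/21000 = 114 μA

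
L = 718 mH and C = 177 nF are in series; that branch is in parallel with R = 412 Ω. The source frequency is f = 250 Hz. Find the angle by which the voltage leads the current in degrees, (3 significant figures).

-9.47°

ω = 2πf = 1571 rad/s
X_L = ωL = 1130 Ω
X_C = 1/(ωC) = 3600 Ω
Branch 1: Z₁ = R = 412 Ω
Branch 2 (series LC): Z₂ = j(X_L − X_C) = −j2470 Ω
Parallel: Z = Z₁Z₂/(Z₁+Z₂), |Z| = 406 Ω, ∠Z = -9.47°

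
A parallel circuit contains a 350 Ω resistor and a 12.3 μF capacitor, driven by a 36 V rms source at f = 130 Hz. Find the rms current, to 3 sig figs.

ω = 2πf = 816.8 rad/s
X_C = 1/(ωC) = 99.5 Ω
Parallel: admittances add. Y = 1/R + jωC
Y = (0.00286 + j0.0100) S
|Y| = 0.0104 S → |Z| = 1/|Y| = 95.7 Ω, ∠Z = −∠Y = -74.1°
I = V/|Z| = 36/95.7 = 376 mA

376 mA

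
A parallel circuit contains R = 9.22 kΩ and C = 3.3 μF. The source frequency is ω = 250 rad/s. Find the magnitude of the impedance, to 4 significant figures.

X_C = 1/(ωC) = 1212 Ω
Parallel: admittances add. Y = 1/R + jωC
Y = (0.0001085 + j0.0008250) S
|Y| = 0.0008321 S → |Z| = 1/|Y| = 1202 Ω, ∠Z = −∠Y = -82.51°

1202 Ω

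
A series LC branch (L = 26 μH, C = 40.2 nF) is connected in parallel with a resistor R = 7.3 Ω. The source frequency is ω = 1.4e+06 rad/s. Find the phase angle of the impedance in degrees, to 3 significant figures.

X_L = ωL = 36.4 Ω
X_C = 1/(ωC) = 17.8 Ω
Branch 1: Z₁ = R = 7.30 Ω
Branch 2 (series LC): Z₂ = j(X_L − X_C) = j18.6 Ω
Parallel: Z = Z₁Z₂/(Z₁+Z₂), |Z| = 6.80 Ω, ∠Z = 21.4°

21.4°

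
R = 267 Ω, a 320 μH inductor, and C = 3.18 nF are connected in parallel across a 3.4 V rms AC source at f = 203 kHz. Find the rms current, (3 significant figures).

13.9 mA

ω = 2πf = 1.275e+06 rad/s
X_L = ωL = 408 Ω
X_C = 1/(ωC) = 247 Ω
Parallel: admittances add. Y = 1/R + 1/(jωL) + jωC
Y = (0.00375 + j0.00161) S
|Y| = 0.00408 S → |Z| = 1/|Y| = 245 Ω, ∠Z = −∠Y = -23.2°
I = V/|Z| = 3.4/245 = 13.9 mA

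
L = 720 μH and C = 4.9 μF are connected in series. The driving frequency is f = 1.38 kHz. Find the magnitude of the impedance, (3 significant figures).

ω = 2πf = 8671 rad/s
X_L = ωL = 6.24 Ω
X_C = 1/(ωC) = 23.5 Ω
Net reactance X = X_L − X_C = -17.3 Ω
Z = − j17.3 Ω
|Z| = √(0² + 17.3²) = 17.3 Ω

17.3 Ω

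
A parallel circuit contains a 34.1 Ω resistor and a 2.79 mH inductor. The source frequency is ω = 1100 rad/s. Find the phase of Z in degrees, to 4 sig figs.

84.86°

X_L = ωL = 3.069 Ω
Parallel: admittances add. Y = 1/R + 1/(jωL)
Y = (0.02933 − j0.3258) S
|Y| = 0.3272 S → |Z| = 1/|Y| = 3.057 Ω, ∠Z = −∠Y = 84.86°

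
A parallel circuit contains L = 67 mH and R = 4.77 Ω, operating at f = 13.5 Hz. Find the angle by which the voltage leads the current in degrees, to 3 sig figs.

40.0°

ω = 2πf = 84.82 rad/s
X_L = ωL = 5.68 Ω
Parallel: admittances add. Y = 1/R + 1/(jωL)
Y = (0.210 − j0.176) S
|Y| = 0.274 S → |Z| = 1/|Y| = 3.65 Ω, ∠Z = −∠Y = 40.0°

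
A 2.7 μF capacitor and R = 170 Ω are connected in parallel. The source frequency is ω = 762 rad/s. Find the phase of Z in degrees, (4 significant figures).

-19.28°

X_C = 1/(ωC) = 486.1 Ω
Parallel: admittances add. Y = 1/R + jωC
Y = (0.005882 + j0.002057) S
|Y| = 0.006232 S → |Z| = 1/|Y| = 160.5 Ω, ∠Z = −∠Y = -19.28°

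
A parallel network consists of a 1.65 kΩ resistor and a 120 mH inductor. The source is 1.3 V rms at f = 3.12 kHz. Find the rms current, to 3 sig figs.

962 μA

ω = 2πf = 19600 rad/s
X_L = ωL = 2350 Ω
Parallel: admittances add. Y = 1/R + 1/(jωL)
Y = (0.000606 − j0.000425) S
|Y| = 0.000740 S → |Z| = 1/|Y| = 1350 Ω, ∠Z = −∠Y = 35.0°
I = V/|Z| = 1.3/1350 = 962 μA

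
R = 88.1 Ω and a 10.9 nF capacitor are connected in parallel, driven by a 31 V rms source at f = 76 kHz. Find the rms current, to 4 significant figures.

387.1 mA

ω = 2πf = 477500 rad/s
X_C = 1/(ωC) = 192.1 Ω
Parallel: admittances add. Y = 1/R + jωC
Y = (0.01135 + j0.005205) S
|Y| = 0.01249 S → |Z| = 1/|Y| = 80.08 Ω, ∠Z = −∠Y = -24.63°
I = V/|Z| = 31/80.08 = 387.1 mA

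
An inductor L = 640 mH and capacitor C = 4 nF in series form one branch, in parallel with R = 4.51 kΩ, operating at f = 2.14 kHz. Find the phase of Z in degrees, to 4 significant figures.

ω = 2πf = 13450 rad/s
X_L = ωL = 8605 Ω
X_C = 1/(ωC) = 18590 Ω
Branch 1: Z₁ = R = 4510 Ω
Branch 2 (series LC): Z₂ = j(X_L − X_C) = −j9987 Ω
Parallel: Z = Z₁Z₂/(Z₁+Z₂), |Z| = 4110 Ω, ∠Z = -24.30°

-24.30°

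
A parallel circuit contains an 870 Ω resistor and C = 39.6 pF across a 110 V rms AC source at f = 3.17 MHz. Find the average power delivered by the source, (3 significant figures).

ω = 2πf = 1.992e+07 rad/s
X_C = 1/(ωC) = 1270 Ω
Parallel: admittances add. Y = 1/R + jωC
Y = (0.00115 + j0.000789) S
|Y| = 0.00139 S → |Z| = 1/|Y| = 717 Ω, ∠Z = −∠Y = -34.5°
I = V/|Z| = 153 mA
P = VI cos φ = 110 × 0.153 × cos(-34.5°) = 13.9 W

13.9 W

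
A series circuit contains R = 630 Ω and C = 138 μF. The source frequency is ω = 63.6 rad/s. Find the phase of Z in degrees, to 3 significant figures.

X_C = 1/(ωC) = 114 Ω
Z = 630 − j114 Ω
|Z| = √(630² + 114²) = 640 Ω
∠Z = arctan(-114/630) = -10.3°

-10.3°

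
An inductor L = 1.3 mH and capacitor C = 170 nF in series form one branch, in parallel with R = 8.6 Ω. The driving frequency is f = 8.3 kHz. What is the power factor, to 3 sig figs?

0.982

ω = 2πf = 52150 rad/s
X_L = ωL = 67.8 Ω
X_C = 1/(ωC) = 113 Ω
Branch 1: Z₁ = R = 8.60 Ω
Branch 2 (series LC): Z₂ = j(X_L − X_C) = −j45.0 Ω
Parallel: Z = Z₁Z₂/(Z₁+Z₂), |Z| = 8.45 Ω, ∠Z = -10.8°
cos φ = cos(-10.8°) = 0.982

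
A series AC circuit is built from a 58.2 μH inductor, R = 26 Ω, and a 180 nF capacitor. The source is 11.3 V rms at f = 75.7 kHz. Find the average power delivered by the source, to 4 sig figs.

3.562 W

ω = 2πf = 475600 rad/s
X_L = ωL = 27.68 Ω
X_C = 1/(ωC) = 11.68 Ω
Net reactance X = X_L − X_C = 16.00 Ω
Z = 26.00 + j16.00 Ω
|Z| = √(26.00² + 16.00²) = 30.53 Ω
∠Z = arctan(16.00/26.00) = 31.61°
I = V/|Z| = 370.1 mA
P = VI cos φ = 11.3 × 0.3701 × cos(31.61°) = 3.562 W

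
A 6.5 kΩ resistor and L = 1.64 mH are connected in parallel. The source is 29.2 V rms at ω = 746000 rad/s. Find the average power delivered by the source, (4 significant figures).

X_L = ωL = 1223 Ω
Parallel: admittances add. Y = 1/R + 1/(jωL)
Y = (0.0001538 − j0.0008174) S
|Y| = 0.0008317 S → |Z| = 1/|Y| = 1202 Ω, ∠Z = −∠Y = 79.34°
I = V/|Z| = 24.29 mA
P = VI cos φ = 29.2 × 0.02429 × cos(79.34°) = 131.2 mW

131.2 mW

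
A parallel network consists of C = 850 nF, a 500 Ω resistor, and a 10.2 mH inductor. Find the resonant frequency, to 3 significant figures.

ω₀ = 1/√(LC) = 1/√(0.0102 × 8.5e-07) = 10740 rad/s
f₀ = ω₀/(2π) = 1.71 kHz

1.71 kHz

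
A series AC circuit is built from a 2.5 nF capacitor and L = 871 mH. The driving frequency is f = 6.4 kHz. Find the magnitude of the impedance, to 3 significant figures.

ω = 2πf = 40210 rad/s
X_L = ωL = 35000 Ω
X_C = 1/(ωC) = 9950 Ω
Net reactance X = X_L − X_C = 25100 Ω
Z = j25100 Ω
|Z| = √(0² + 25100²) = 25100 Ω

25100 Ω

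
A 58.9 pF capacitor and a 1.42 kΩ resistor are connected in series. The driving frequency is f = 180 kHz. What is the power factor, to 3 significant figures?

0.0942

ω = 2πf = 1.131e+06 rad/s
X_C = 1/(ωC) = 15000 Ω
Z = 1420 − j15000 Ω
|Z| = √(1420² + 15000²) = 15100 Ω
∠Z = arctan(-15000/1420) = -84.6°
cos φ = cos(-84.6°) = 0.0942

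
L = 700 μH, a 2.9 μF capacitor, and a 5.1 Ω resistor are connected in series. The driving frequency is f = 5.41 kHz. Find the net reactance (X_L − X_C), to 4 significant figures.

13.65 Ω

ω = 2πf = 33990 rad/s
X_L = ωL = 23.79 Ω
X_C = 1/(ωC) = 10.14 Ω
X = 23.79 − 10.14 = 13.65 Ω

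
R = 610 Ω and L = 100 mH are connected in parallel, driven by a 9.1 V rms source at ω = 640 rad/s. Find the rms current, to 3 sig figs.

X_L = ωL = 64.0 Ω
Parallel: admittances add. Y = 1/R + 1/(jωL)
Y = (0.00164 − j0.0156) S
|Y| = 0.0157 S → |Z| = 1/|Y| = 63.7 Ω, ∠Z = −∠Y = 84.0°
I = V/|Z| = 9.1/63.7 = 143 mA

143 mA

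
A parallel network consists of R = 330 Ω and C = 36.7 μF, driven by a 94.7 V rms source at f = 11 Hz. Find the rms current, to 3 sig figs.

374 mA

ω = 2πf = 69.12 rad/s
X_C = 1/(ωC) = 394 Ω
Parallel: admittances add. Y = 1/R + jωC
Y = (0.00303 + j0.00254) S
|Y| = 0.00395 S → |Z| = 1/|Y| = 253 Ω, ∠Z = −∠Y = -39.9°
I = V/|Z| = 94.7/253 = 374 mA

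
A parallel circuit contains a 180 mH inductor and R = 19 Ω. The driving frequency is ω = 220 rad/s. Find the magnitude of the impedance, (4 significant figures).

X_L = ωL = 39.60 Ω
Parallel: admittances add. Y = 1/R + 1/(jωL)
Y = (0.05263 − j0.02525) S
|Y| = 0.05838 S → |Z| = 1/|Y| = 17.13 Ω, ∠Z = −∠Y = 25.63°

17.13 Ω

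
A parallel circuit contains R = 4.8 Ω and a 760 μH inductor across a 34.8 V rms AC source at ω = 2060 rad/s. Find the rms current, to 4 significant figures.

X_L = ωL = 1.566 Ω
Parallel: admittances add. Y = 1/R + 1/(jωL)
Y = (0.2083 − j0.6387) S
|Y| = 0.6718 S → |Z| = 1/|Y| = 1.488 Ω, ∠Z = −∠Y = 71.94°
I = V/|Z| = 34.8/1.488 = 23.38 A

23.38 A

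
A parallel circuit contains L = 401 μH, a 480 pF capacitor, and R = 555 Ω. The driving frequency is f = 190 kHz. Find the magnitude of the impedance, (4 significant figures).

ω = 2πf = 1.194e+06 rad/s
X_L = ωL = 478.7 Ω
X_C = 1/(ωC) = 1745 Ω
Parallel: admittances add. Y = 1/R + 1/(jωL) + jωC
Y = (0.001802 − j0.001516) S
|Y| = 0.002355 S → |Z| = 1/|Y| = 424.7 Ω, ∠Z = −∠Y = 40.07°

424.7 Ω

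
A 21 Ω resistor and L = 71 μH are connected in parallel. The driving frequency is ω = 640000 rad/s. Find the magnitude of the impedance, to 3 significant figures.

X_L = ωL = 45.4 Ω
Parallel: admittances add. Y = 1/R + 1/(jωL)
Y = (0.0476 − j0.0220) S
|Y| = 0.0525 S → |Z| = 1/|Y| = 19.1 Ω, ∠Z = −∠Y = 24.8°

19.1 Ω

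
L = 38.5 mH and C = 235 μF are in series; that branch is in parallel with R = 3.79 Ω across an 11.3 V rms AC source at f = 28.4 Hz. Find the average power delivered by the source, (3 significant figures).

ω = 2πf = 178.4 rad/s
X_L = ωL = 6.87 Ω
X_C = 1/(ωC) = 23.8 Ω
Branch 1: Z₁ = R = 3.79 Ω
Branch 2 (series LC): Z₂ = j(X_L − X_C) = −j17.0 Ω
Parallel: Z = Z₁Z₂/(Z₁+Z₂), |Z| = 3.70 Ω, ∠Z = -12.6°
I = V/|Z| = 3.05 A
P = VI cos φ = 11.3 × 3.05 × cos(-12.6°) = 33.7 W

33.7 W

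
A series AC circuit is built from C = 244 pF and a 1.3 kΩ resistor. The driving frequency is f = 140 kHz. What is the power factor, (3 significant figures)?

0.269

ω = 2πf = 879600 rad/s
X_C = 1/(ωC) = 4660 Ω
Z = 1300 − j4660 Ω
|Z| = √(1300² + 4660²) = 4840 Ω
∠Z = arctan(-4660/1300) = -74.4°
cos φ = cos(-74.4°) = 0.269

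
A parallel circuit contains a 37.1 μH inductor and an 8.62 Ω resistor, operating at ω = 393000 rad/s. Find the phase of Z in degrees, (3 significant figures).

30.6°

X_L = ωL = 14.6 Ω
Parallel: admittances add. Y = 1/R + 1/(jωL)
Y = (0.116 − j0.0686) S
|Y| = 0.135 S → |Z| = 1/|Y| = 7.42 Ω, ∠Z = −∠Y = 30.6°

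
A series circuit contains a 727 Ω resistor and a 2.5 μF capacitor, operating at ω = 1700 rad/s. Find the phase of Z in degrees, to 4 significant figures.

-17.93°

X_C = 1/(ωC) = 235.3 Ω
Z = 727.0 − j235.3 Ω
|Z| = √(727.0² + 235.3²) = 764.1 Ω
∠Z = arctan(-235.3/727.0) = -17.93°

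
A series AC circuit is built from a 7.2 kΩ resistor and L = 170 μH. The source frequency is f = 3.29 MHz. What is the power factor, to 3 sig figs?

0.899

ω = 2πf = 2.067e+07 rad/s
X_L = ωL = 3510 Ω
Z = 7200 + j3510 Ω
|Z| = √(7200² + 3510²) = 8010 Ω
∠Z = arctan(3510/7200) = 26.0°
cos φ = cos(26.0°) = 0.899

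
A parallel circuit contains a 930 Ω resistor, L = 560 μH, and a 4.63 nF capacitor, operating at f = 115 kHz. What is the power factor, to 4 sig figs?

ω = 2πf = 722600 rad/s
X_L = ωL = 404.6 Ω
X_C = 1/(ωC) = 298.9 Ω
Parallel: admittances add. Y = 1/R + 1/(jωL) + jωC
Y = (0.001075 + j0.0008741) S
|Y| = 0.001386 S → |Z| = 1/|Y| = 721.6 Ω, ∠Z = −∠Y = -39.11°
cos φ = cos(-39.11°) = 0.7759

0.7759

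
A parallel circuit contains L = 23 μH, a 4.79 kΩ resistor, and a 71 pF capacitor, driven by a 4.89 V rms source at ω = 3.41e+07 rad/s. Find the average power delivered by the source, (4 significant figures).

X_L = ωL = 784.3 Ω
X_C = 1/(ωC) = 413.0 Ω
Parallel: admittances add. Y = 1/R + 1/(jωL) + jωC
Y = (0.0002088 + j0.001146) S
|Y| = 0.001165 S → |Z| = 1/|Y| = 858.4 Ω, ∠Z = −∠Y = -79.68°
I = V/|Z| = 5.697 mA
P = VI cos φ = 4.89 × 0.005697 × cos(-79.68°) = 4.992 mW

4.992 mW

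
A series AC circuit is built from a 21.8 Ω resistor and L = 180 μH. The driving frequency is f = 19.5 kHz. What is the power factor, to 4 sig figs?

0.7030

ω = 2πf = 122500 rad/s
X_L = ωL = 22.05 Ω
Z = 21.80 + j22.05 Ω
|Z| = √(21.80² + 22.05²) = 31.01 Ω
∠Z = arctan(22.05/21.80) = 45.33°
cos φ = cos(45.33°) = 0.7030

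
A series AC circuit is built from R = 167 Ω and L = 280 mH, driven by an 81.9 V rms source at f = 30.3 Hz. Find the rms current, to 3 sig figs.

ω = 2πf = 190.4 rad/s
X_L = ωL = 53.3 Ω
Z = 167 + j53.3 Ω
|Z| = √(167² + 53.3²) = 175 Ω
I = V/|Z| = 81.9/175 = 467 mA

467 mA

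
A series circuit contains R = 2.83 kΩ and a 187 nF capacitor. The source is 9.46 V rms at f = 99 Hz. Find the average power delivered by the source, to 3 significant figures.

ω = 2πf = 622.0 rad/s
X_C = 1/(ωC) = 8600 Ω
Z = 2830 − j8600 Ω
|Z| = √(2830² + 8600²) = 9050 Ω
∠Z = arctan(-8600/2830) = -71.8°
I = V/|Z| = 1.05 mA
P = VI cos φ = 9.46 × 0.00105 × cos(-71.8°) = 3.09 mW

3.09 mW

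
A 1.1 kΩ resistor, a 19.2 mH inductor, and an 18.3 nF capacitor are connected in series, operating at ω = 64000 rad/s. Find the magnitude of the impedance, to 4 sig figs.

1162 Ω

X_L = ωL = 1229 Ω
X_C = 1/(ωC) = 853.8 Ω
Net reactance X = X_L − X_C = 375.0 Ω
Z = 1100 + j375.0 Ω
|Z| = √(1100² + 375.0²) = 1162 Ω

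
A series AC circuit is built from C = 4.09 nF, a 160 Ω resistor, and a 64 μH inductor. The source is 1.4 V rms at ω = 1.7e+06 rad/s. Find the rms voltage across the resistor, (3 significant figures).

1.37 V

X_L = ωL = 109 Ω
X_C = 1/(ωC) = 144 Ω
Net reactance X = X_L − X_C = -35.0 Ω
Z = 160 − j35.0 Ω
|Z| = √(160² + 35.0²) = 164 Ω
I = V/|Z| = 8.55 mA
V_R = I·|Z_R| = 0.00855 × 160 = 1.37 V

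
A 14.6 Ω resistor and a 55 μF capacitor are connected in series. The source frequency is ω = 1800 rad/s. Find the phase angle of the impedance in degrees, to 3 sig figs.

X_C = 1/(ωC) = 10.1 Ω
Z = 14.6 − j10.1 Ω
|Z| = √(14.6² + 10.1²) = 17.8 Ω
∠Z = arctan(-10.1/14.6) = -34.7°

-34.7°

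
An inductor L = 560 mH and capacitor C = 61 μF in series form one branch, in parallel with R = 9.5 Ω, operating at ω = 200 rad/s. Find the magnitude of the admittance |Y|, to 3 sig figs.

110 mS

X_L = ωL = 112 Ω
X_C = 1/(ωC) = 82.0 Ω
Branch 1: Z₁ = R = 9.50 Ω
Branch 2 (series LC): Z₂ = j(X_L − X_C) = j30.0 Ω
Parallel: Z = Z₁Z₂/(Z₁+Z₂), |Z| = 9.06 Ω, ∠Z = 17.6°
|Y| = 1/|Z| = 110 mS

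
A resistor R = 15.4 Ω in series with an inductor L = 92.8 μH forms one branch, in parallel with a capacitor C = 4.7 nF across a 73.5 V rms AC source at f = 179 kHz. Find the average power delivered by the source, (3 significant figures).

ω = 2πf = 1.125e+06 rad/s
X_L = ωL = 104 Ω
X_C = 1/(ωC) = 189 Ω
Branch 1 (R+jX_L): Z₁ = 15.4 + j104 Ω, |Z₁| = 106 Ω
Branch 2 (−jX_C): Z₂ = −j189 Ω
Parallel: Z = Z₁Z₂/(Z₁+Z₂), |Z| = 232 Ω, ∠Z = 71.3°
I = V/|Z| = 317 mA
P = VI cos φ = 73.5 × 0.317 × cos(71.3°) = 7.47 W

7.47 W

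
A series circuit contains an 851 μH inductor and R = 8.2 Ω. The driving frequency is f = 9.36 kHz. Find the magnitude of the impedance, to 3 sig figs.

50.7 Ω

ω = 2πf = 58810 rad/s
X_L = ωL = 50.0 Ω
Z = 8.20 + j50.0 Ω
|Z| = √(8.20² + 50.0²) = 50.7 Ω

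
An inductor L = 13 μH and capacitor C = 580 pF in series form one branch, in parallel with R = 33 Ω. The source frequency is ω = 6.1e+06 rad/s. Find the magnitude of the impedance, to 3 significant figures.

X_L = ωL = 79.3 Ω
X_C = 1/(ωC) = 283 Ω
Branch 1: Z₁ = R = 33.0 Ω
Branch 2 (series LC): Z₂ = j(X_L − X_C) = −j203 Ω
Parallel: Z = Z₁Z₂/(Z₁+Z₂), |Z| = 32.6 Ω, ∠Z = -9.22°

32.6 Ω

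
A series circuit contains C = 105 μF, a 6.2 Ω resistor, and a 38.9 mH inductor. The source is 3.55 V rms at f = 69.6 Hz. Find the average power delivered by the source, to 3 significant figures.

1.28 W

ω = 2πf = 437.3 rad/s
X_L = ωL = 17.0 Ω
X_C = 1/(ωC) = 21.8 Ω
Net reactance X = X_L − X_C = -4.77 Ω
Z = 6.20 − j4.77 Ω
|Z| = √(6.20² + 4.77²) = 7.82 Ω
∠Z = arctan(-4.77/6.20) = -37.6°
I = V/|Z| = 454 mA
P = VI cos φ = 3.55 × 0.454 × cos(-37.6°) = 1.28 W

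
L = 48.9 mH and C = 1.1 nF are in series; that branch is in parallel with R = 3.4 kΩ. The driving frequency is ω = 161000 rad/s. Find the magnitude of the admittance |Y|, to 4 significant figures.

X_L = ωL = 7873 Ω
X_C = 1/(ωC) = 5647 Ω
Branch 1: Z₁ = R = 3400 Ω
Branch 2 (series LC): Z₂ = j(X_L − X_C) = j2226 Ω
Parallel: Z = Z₁Z₂/(Z₁+Z₂), |Z| = 1863 Ω, ∠Z = 56.78°
|Y| = 1/|Z| = 536.9 μS

536.9 μS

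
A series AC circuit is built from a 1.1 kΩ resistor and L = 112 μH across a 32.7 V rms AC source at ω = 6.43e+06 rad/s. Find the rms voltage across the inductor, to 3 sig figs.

X_L = ωL = 720 Ω
Z = 1100 + j720 Ω
|Z| = √(1100² + 720²) = 1310 Ω
I = V/|Z| = 24.9 mA
V_L = I·|Z_L| = 0.0249 × 720 = 17.9 V

17.9 V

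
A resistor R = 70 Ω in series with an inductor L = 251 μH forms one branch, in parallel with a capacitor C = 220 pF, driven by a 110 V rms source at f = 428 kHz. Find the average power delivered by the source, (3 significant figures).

ω = 2πf = 2.689e+06 rad/s
X_L = ωL = 675 Ω
X_C = 1/(ωC) = 1690 Ω
Branch 1 (R+jX_L): Z₁ = 70.0 + j675 Ω, |Z₁| = 679 Ω
Branch 2 (−jX_C): Z₂ = −j1690 Ω
Parallel: Z = Z₁Z₂/(Z₁+Z₂), |Z| = 1130 Ω, ∠Z = 80.1°
I = V/|Z| = 97.6 mA
P = VI cos φ = 110 × 0.0976 × cos(80.1°) = 1.84 W

1.84 W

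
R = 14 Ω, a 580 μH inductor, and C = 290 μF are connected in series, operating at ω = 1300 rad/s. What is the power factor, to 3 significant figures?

0.991

X_L = ωL = 0.754 Ω
X_C = 1/(ωC) = 2.65 Ω
Net reactance X = X_L − X_C = -1.90 Ω
Z = 14.0 − j1.90 Ω
|Z| = √(14.0² + 1.90²) = 14.1 Ω
∠Z = arctan(-1.90/14.0) = -7.72°
cos φ = cos(-7.72°) = 0.991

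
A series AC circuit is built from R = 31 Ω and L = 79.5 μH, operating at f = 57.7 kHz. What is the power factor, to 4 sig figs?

ω = 2πf = 362500 rad/s
X_L = ωL = 28.82 Ω
Z = 31.00 + j28.82 Ω
|Z| = √(31.00² + 28.82²) = 42.33 Ω
∠Z = arctan(28.82/31.00) = 42.91°
cos φ = cos(42.91°) = 0.7324

0.7324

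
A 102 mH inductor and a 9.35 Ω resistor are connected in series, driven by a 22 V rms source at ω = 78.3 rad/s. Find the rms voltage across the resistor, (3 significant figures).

X_L = ωL = 7.99 Ω
Z = 9.35 + j7.99 Ω
|Z| = √(9.35² + 7.99²) = 12.3 Ω
I = V/|Z| = 1.79 A
V_R = I·|Z_R| = 1.79 × 9.35 = 16.7 V

16.7 V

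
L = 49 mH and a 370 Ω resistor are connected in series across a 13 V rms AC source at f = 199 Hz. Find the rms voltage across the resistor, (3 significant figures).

12.8 V

ω = 2πf = 1250 rad/s
X_L = ωL = 61.3 Ω
Z = 370 + j61.3 Ω
|Z| = √(370² + 61.3²) = 375 Ω
I = V/|Z| = 34.7 mA
V_R = I·|Z_R| = 0.0347 × 370 = 12.8 V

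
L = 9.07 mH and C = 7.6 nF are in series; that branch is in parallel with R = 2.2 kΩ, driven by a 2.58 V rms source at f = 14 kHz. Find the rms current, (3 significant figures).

3.88 mA

ω = 2πf = 87960 rad/s
X_L = ωL = 798 Ω
X_C = 1/(ωC) = 1500 Ω
Branch 1: Z₁ = R = 2200 Ω
Branch 2 (series LC): Z₂ = j(X_L − X_C) = −j698 Ω
Parallel: Z = Z₁Z₂/(Z₁+Z₂), |Z| = 665 Ω, ∠Z = -72.4°
I = V/|Z| = 2.58/665 = 3.88 mA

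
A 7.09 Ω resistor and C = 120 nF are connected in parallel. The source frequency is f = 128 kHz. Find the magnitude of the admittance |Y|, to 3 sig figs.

ω = 2πf = 804200 rad/s
X_C = 1/(ωC) = 10.4 Ω
Parallel: admittances add. Y = 1/R + jωC
Y = (0.141 + j0.0965) S
|Y| = 0.171 S → |Z| = 1/|Y| = 5.85 Ω, ∠Z = −∠Y = -34.4°

171 mS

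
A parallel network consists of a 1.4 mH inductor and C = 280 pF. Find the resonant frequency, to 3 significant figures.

ω₀ = 1/√(LC) = 1/√(0.0014 × 2.8e-10) = 1.597e+06 rad/s
f₀ = ω₀/(2π) = 254 kHz

254 kHz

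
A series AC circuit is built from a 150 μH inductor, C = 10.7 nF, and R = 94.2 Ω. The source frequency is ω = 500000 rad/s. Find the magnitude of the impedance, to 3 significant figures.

146 Ω

X_L = ωL = 75.0 Ω
X_C = 1/(ωC) = 187 Ω
Net reactance X = X_L − X_C = -112 Ω
Z = 94.2 − j112 Ω
|Z| = √(94.2² + 112²) = 146 Ω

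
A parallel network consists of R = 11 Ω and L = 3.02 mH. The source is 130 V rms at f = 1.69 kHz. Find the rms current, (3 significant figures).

12.5 A

ω = 2πf = 10620 rad/s
X_L = ωL = 32.1 Ω
Parallel: admittances add. Y = 1/R + 1/(jωL)
Y = (0.0909 − j0.0312) S
|Y| = 0.0961 S → |Z| = 1/|Y| = 10.4 Ω, ∠Z = −∠Y = 18.9°
I = V/|Z| = 130/10.4 = 12.5 A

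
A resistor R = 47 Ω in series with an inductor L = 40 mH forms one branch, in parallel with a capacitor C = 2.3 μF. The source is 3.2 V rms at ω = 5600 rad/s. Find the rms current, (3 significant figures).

27.7 mA

X_L = ωL = 224 Ω
X_C = 1/(ωC) = 77.6 Ω
Branch 1 (R+jX_L): Z₁ = 47.0 + j224 Ω, |Z₁| = 229 Ω
Branch 2 (−jX_C): Z₂ = −j77.6 Ω
Parallel: Z = Z₁Z₂/(Z₁+Z₂), |Z| = 116 Ω, ∠Z = -84.0°
I = V/|Z| = 3.2/116 = 27.7 mA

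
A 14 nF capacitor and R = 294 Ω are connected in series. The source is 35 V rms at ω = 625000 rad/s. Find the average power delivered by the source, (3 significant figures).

3.62 W

X_C = 1/(ωC) = 114 Ω
Z = 294 − j114 Ω
|Z| = √(294² + 114²) = 315 Ω
∠Z = arctan(-114/294) = -21.2°
I = V/|Z| = 111 mA
P = VI cos φ = 35 × 0.111 × cos(-21.2°) = 3.62 W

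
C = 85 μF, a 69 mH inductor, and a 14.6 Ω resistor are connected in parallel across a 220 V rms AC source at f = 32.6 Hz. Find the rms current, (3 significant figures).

ω = 2πf = 204.8 rad/s
X_L = ωL = 14.1 Ω
X_C = 1/(ωC) = 57.4 Ω
Parallel: admittances add. Y = 1/R + 1/(jωL) + jωC
Y = (0.0685 − j0.0533) S
|Y| = 0.0868 S → |Z| = 1/|Y| = 11.5 Ω, ∠Z = −∠Y = 37.9°
I = V/|Z| = 220/11.5 = 19.1 A

19.1 A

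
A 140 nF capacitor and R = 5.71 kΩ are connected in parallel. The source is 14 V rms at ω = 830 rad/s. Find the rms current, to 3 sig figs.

2.94 mA

X_C = 1/(ωC) = 8610 Ω
Parallel: admittances add. Y = 1/R + jωC
Y = (0.000175 + j0.000116) S
|Y| = 0.000210 S → |Z| = 1/|Y| = 4760 Ω, ∠Z = −∠Y = -33.6°
I = V/|Z| = 14/4760 = 2.94 mA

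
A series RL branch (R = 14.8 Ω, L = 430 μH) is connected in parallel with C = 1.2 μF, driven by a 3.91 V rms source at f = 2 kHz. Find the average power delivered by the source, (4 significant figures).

ω = 2πf = 12570 rad/s
X_L = ωL = 5.404 Ω
X_C = 1/(ωC) = 66.31 Ω
Branch 1 (R+jX_L): Z₁ = 14.80 + j5.404 Ω, |Z₁| = 15.76 Ω
Branch 2 (−jX_C): Z₂ = −j66.31 Ω
Parallel: Z = Z₁Z₂/(Z₁+Z₂), |Z| = 16.67 Ω, ∠Z = 6.400°
I = V/|Z| = 234.6 mA
P = VI cos φ = 3.91 × 0.2346 × cos(6.400°) = 911.5 mW

911.5 mW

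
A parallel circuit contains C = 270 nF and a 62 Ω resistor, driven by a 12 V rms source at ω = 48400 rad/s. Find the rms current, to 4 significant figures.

X_C = 1/(ωC) = 76.52 Ω
Parallel: admittances add. Y = 1/R + jωC
Y = (0.01613 + j0.01307) S
|Y| = 0.02076 S → |Z| = 1/|Y| = 48.17 Ω, ∠Z = −∠Y = -39.01°
I = V/|Z| = 12/48.17 = 249.1 mA

249.1 mA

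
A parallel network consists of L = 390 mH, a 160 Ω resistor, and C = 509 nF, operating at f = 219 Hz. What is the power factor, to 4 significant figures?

ω = 2πf = 1376 rad/s
X_L = ωL = 536.6 Ω
X_C = 1/(ωC) = 1428 Ω
Parallel: admittances add. Y = 1/R + 1/(jωL) + jωC
Y = (0.006250 − j0.001163) S
|Y| = 0.006357 S → |Z| = 1/|Y| = 157.3 Ω, ∠Z = −∠Y = 10.54°
cos φ = cos(10.54°) = 0.9831

0.9831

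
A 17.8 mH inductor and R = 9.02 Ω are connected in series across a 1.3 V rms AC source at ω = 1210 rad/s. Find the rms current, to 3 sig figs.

X_L = ωL = 21.5 Ω
Z = 9.02 + j21.5 Ω
|Z| = √(9.02² + 21.5²) = 23.4 Ω
I = V/|Z| = 1.3/23.4 = 55.7 mA

55.7 mA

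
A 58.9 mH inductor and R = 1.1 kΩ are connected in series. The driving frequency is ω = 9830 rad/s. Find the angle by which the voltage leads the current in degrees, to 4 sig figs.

X_L = ωL = 579.0 Ω
Z = 1100 + j579.0 Ω
|Z| = √(1100² + 579.0²) = 1243 Ω
∠Z = arctan(579.0/1100) = 27.76°

27.76°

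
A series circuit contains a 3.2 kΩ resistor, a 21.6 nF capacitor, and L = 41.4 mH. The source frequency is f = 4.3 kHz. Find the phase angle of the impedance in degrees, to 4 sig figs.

ω = 2πf = 27020 rad/s
X_L = ωL = 1119 Ω
X_C = 1/(ωC) = 1714 Ω
Net reactance X = X_L − X_C = -595.0 Ω
Z = 3200 − j595.0 Ω
|Z| = √(3200² + 595.0²) = 3255 Ω
∠Z = arctan(-595.0/3200) = -10.53°

-10.53°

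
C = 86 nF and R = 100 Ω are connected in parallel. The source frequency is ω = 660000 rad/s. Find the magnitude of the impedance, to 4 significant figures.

X_C = 1/(ωC) = 17.62 Ω
Parallel: admittances add. Y = 1/R + jωC
Y = (0.01000 + j0.05676) S
|Y| = 0.05763 S → |Z| = 1/|Y| = 17.35 Ω, ∠Z = −∠Y = -80.01°

17.35 Ω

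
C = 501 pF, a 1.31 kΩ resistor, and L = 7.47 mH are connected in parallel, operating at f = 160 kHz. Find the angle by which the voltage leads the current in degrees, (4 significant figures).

-25.89°

ω = 2πf = 1.005e+06 rad/s
X_L = ωL = 7510 Ω
X_C = 1/(ωC) = 1985 Ω
Parallel: admittances add. Y = 1/R + 1/(jωL) + jωC
Y = (0.0007634 + j0.0003705) S
|Y| = 0.0008485 S → |Z| = 1/|Y| = 1179 Ω, ∠Z = −∠Y = -25.89°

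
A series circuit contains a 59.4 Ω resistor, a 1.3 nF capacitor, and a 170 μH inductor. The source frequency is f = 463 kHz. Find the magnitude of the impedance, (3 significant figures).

ω = 2πf = 2.909e+06 rad/s
X_L = ωL = 495 Ω
X_C = 1/(ωC) = 264 Ω
Net reactance X = X_L − X_C = 230 Ω
Z = 59.4 + j230 Ω
|Z| = √(59.4² + 230²) = 238 Ω

238 Ω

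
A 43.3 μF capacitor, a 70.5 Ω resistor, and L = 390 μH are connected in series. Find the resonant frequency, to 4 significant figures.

1.225 kHz

ω₀ = 1/√(LC) = 1/√(0.00039 × 4.33e-05) = 7695 rad/s
f₀ = ω₀/(2π) = 1.225 kHz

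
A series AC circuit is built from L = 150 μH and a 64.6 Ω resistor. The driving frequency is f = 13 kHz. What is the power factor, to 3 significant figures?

ω = 2πf = 81680 rad/s
X_L = ωL = 12.3 Ω
Z = 64.6 + j12.3 Ω
|Z| = √(64.6² + 12.3²) = 65.8 Ω
∠Z = arctan(12.3/64.6) = 10.7°
cos φ = cos(10.7°) = 0.982

0.982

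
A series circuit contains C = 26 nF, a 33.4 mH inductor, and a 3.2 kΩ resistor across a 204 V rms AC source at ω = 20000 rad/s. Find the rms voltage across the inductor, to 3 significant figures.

39.6 V

X_L = ωL = 668 Ω
X_C = 1/(ωC) = 1920 Ω
Net reactance X = X_L − X_C = -1260 Ω
Z = 3200 − j1260 Ω
|Z| = √(3200² + 1260²) = 3440 Ω
I = V/|Z| = 59.3 mA
V_L = I·|Z_L| = 0.0593 × 668 = 39.6 V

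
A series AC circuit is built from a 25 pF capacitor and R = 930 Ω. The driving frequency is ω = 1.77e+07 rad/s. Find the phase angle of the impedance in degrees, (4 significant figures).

-67.63°

X_C = 1/(ωC) = 2260 Ω
Z = 930.0 − j2260 Ω
|Z| = √(930.0² + 2260²) = 2444 Ω
∠Z = arctan(-2260/930.0) = -67.63°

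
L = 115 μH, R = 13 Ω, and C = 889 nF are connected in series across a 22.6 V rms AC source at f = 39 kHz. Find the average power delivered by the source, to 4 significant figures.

ω = 2πf = 245000 rad/s
X_L = ωL = 28.18 Ω
X_C = 1/(ωC) = 4.590 Ω
Net reactance X = X_L − X_C = 23.59 Ω
Z = 13.00 + j23.59 Ω
|Z| = √(13.00² + 23.59²) = 26.93 Ω
∠Z = arctan(23.59/13.00) = 61.14°
I = V/|Z| = 839.1 mA
P = VI cos φ = 22.6 × 0.8391 × cos(61.14°) = 9.153 W

9.153 W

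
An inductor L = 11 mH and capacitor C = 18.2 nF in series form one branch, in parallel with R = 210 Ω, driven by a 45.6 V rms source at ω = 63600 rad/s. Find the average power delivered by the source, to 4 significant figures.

X_L = ωL = 699.6 Ω
X_C = 1/(ωC) = 863.9 Ω
Branch 1: Z₁ = R = 210.0 Ω
Branch 2 (series LC): Z₂ = j(X_L − X_C) = −j164.3 Ω
Parallel: Z = Z₁Z₂/(Z₁+Z₂), |Z| = 129.4 Ω, ∠Z = -51.96°
I = V/|Z| = 352.4 mA
P = VI cos φ = 45.6 × 0.3524 × cos(-51.96°) = 9.902 W

9.902 W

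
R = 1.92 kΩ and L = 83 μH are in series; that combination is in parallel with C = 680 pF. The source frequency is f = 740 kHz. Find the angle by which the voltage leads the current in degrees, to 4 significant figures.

-80.71°

ω = 2πf = 4.65e+06 rad/s
X_L = ωL = 385.9 Ω
X_C = 1/(ωC) = 316.3 Ω
Branch 1 (R+jX_L): Z₁ = 1920 + j385.9 Ω, |Z₁| = 1958 Ω
Branch 2 (−jX_C): Z₂ = −j316.3 Ω
Parallel: Z = Z₁Z₂/(Z₁+Z₂), |Z| = 322.4 Ω, ∠Z = -80.71°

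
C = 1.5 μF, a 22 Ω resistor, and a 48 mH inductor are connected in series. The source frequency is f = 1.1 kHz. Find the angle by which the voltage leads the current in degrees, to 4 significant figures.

84.66°

ω = 2πf = 6912 rad/s
X_L = ωL = 331.8 Ω
X_C = 1/(ωC) = 96.46 Ω
Net reactance X = X_L − X_C = 235.3 Ω
Z = 22.00 + j235.3 Ω
|Z| = √(22.00² + 235.3²) = 236.3 Ω
∠Z = arctan(235.3/22.00) = 84.66°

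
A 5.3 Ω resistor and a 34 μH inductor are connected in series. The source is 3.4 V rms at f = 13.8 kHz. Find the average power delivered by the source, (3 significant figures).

1.67 W

ω = 2πf = 86710 rad/s
X_L = ωL = 2.95 Ω
Z = 5.30 + j2.95 Ω
|Z| = √(5.30² + 2.95²) = 6.06 Ω
∠Z = arctan(2.95/5.30) = 29.1°
I = V/|Z| = 561 mA
P = VI cos φ = 3.4 × 0.561 × cos(29.1°) = 1.67 W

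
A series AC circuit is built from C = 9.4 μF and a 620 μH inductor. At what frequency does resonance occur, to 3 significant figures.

ω₀ = 1/√(LC) = 1/√(0.00062 × 9.4e-06) = 13100 rad/s
f₀ = ω₀/(2π) = 2.08 kHz

2.08 kHz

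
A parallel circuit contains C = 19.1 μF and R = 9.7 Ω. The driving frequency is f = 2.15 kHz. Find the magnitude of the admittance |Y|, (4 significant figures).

ω = 2πf = 13510 rad/s
X_C = 1/(ωC) = 3.876 Ω
Parallel: admittances add. Y = 1/R + jωC
Y = (0.1031 + j0.2580) S
|Y| = 0.2779 S → |Z| = 1/|Y| = 3.599 Ω, ∠Z = −∠Y = -68.22°

277.9 mS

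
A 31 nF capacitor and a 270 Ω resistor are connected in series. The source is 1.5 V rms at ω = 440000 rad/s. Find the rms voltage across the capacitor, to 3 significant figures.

0.393 V

X_C = 1/(ωC) = 73.3 Ω
Z = 270 − j73.3 Ω
|Z| = √(270² + 73.3²) = 280 Ω
I = V/|Z| = 5.36 mA
V_C = I·|Z_C| = 0.00536 × 73.3 = 0.393 V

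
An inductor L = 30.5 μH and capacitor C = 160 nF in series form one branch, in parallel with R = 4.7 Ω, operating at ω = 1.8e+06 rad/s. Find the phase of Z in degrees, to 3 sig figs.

5.22°

X_L = ωL = 54.9 Ω
X_C = 1/(ωC) = 3.47 Ω
Branch 1: Z₁ = R = 4.70 Ω
Branch 2 (series LC): Z₂ = j(X_L − X_C) = j51.4 Ω
Parallel: Z = Z₁Z₂/(Z₁+Z₂), |Z| = 4.68 Ω, ∠Z = 5.22°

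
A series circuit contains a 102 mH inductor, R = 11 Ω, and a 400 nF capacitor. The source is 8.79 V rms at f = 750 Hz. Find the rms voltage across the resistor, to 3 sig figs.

1.89 V

ω = 2πf = 4712 rad/s
X_L = ωL = 481 Ω
X_C = 1/(ωC) = 531 Ω
Net reactance X = X_L − X_C = -49.9 Ω
Z = 11.0 − j49.9 Ω
|Z| = √(11.0² + 49.9²) = 51.1 Ω
I = V/|Z| = 172 mA
V_R = I·|Z_R| = 0.172 × 11.0 = 1.89 V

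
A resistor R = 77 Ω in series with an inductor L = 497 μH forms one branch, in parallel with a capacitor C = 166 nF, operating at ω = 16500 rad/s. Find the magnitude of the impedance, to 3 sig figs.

X_L = ωL = 8.20 Ω
X_C = 1/(ωC) = 365 Ω
Branch 1 (R+jX_L): Z₁ = 77.0 + j8.20 Ω, |Z₁| = 77.4 Ω
Branch 2 (−jX_C): Z₂ = −j365 Ω
Parallel: Z = Z₁Z₂/(Z₁+Z₂), |Z| = 77.4 Ω, ∠Z = -6.10°

77.4 Ω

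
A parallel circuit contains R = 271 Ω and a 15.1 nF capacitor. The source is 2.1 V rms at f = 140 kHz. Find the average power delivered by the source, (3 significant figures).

ω = 2πf = 879600 rad/s
X_C = 1/(ωC) = 75.3 Ω
Parallel: admittances add. Y = 1/R + jωC
Y = (0.00369 + j0.0133) S
|Y| = 0.0138 S → |Z| = 1/|Y| = 72.5 Ω, ∠Z = −∠Y = -74.5°
I = V/|Z| = 28.9 mA
P = VI cos φ = 2.1 × 0.0289 × cos(-74.5°) = 16.3 mW

16.3 mW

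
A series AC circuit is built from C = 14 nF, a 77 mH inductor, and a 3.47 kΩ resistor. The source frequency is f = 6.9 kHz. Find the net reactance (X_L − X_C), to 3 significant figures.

ω = 2πf = 43350 rad/s
X_L = ωL = 3340 Ω
X_C = 1/(ωC) = 1650 Ω
X = 3340 − 1650 = 1690 Ω

1690 Ω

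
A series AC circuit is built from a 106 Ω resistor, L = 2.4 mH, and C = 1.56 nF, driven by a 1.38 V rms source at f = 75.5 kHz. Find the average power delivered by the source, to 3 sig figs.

ω = 2πf = 474400 rad/s
X_L = ωL = 1140 Ω
X_C = 1/(ωC) = 1350 Ω
Net reactance X = X_L − X_C = -213 Ω
Z = 106 − j213 Ω
|Z| = √(106² + 213²) = 238 Ω
∠Z = arctan(-213/106) = -63.5°
I = V/|Z| = 5.81 mA
P = VI cos φ = 1.38 × 0.00581 × cos(-63.5°) = 3.57 mW

3.57 mW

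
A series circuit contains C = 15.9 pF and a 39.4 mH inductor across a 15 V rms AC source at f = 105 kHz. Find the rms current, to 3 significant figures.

ω = 2πf = 659700 rad/s
X_L = ωL = 26000 Ω
X_C = 1/(ωC) = 95300 Ω
Net reactance X = X_L − X_C = -69300 Ω
Z = − j69300 Ω
|Z| = √(0² + 69300²) = 69300 Ω
I = V/|Z| = 15/69300 = 216 μA

216 μA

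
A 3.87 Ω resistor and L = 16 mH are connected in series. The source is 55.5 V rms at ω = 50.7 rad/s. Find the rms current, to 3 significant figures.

X_L = ωL = 0.811 Ω
Z = 3.87 + j0.811 Ω
|Z| = √(3.87² + 0.811²) = 3.95 Ω
I = V/|Z| = 55.5/3.95 = 14.0 A

14.0 A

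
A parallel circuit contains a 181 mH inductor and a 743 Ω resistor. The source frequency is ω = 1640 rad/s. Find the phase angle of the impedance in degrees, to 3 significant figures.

68.2°

X_L = ωL = 297 Ω
Parallel: admittances add. Y = 1/R + 1/(jωL)
Y = (0.00135 − j0.00337) S
|Y| = 0.00363 S → |Z| = 1/|Y| = 276 Ω, ∠Z = −∠Y = 68.2°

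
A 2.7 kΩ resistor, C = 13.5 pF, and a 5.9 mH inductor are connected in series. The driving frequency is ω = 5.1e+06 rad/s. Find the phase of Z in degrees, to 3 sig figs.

X_L = ωL = 30100 Ω
X_C = 1/(ωC) = 14500 Ω
Net reactance X = X_L − X_C = 15600 Ω
Z = 2700 + j15600 Ω
|Z| = √(2700² + 15600²) = 15800 Ω
∠Z = arctan(15600/2700) = 80.2°

80.2°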